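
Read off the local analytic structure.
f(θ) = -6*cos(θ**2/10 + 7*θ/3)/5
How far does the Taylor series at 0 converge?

The factor cos(θ**2/10 + 7*θ/3) is entire and contributes no finite singular point.
The polynomial part has no poles.
No finite singular points: the Taylor series at 0 converges everywhere.

The radius of convergence is infinite.


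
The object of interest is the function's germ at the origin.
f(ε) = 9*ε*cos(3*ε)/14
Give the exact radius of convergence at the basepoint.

The radius of convergence is infinite.

The factor cos(3*ε) is entire and contributes no finite singular point.
The polynomial part has no poles.
No finite singular points: the Taylor series at 0 converges everywhere.


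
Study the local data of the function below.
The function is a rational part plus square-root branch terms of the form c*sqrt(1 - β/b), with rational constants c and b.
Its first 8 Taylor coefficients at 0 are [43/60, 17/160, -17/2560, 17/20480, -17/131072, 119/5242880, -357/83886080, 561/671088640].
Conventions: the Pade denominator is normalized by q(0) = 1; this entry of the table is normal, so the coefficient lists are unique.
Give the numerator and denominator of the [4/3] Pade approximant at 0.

Taylor coefficients needed (read off): a_0 = 43/60, a_1 = 17/160, a_2 = -17/2560, a_3 = 17/20480, a_4 = -17/131072, a_5 = 119/5242880, a_6 = -357/83886080, a_7 = 561/671088640.
Write the denominator as Q(β) = 1 + q1*β + q2*β^2 + q3*β^3. Requiring Q*f - P = O(β^8) with deg P <= 4 kills the coefficients of β^5..β^7 in Q*f:
  β^5: a_5 + q1*a_4 + q2*a_3 + q3*a_2 = 0, i.e. 119/5242880 + (-17/131072)*q1 + (17/20480)*q2 + (-17/2560)*q3 = 0.
  β^6: a_6 + q1*a_5 + q2*a_4 + q3*a_3 = 0, i.e. -357/83886080 + (119/5242880)*q1 + (-17/131072)*q2 + (17/20480)*q3 = 0.
  β^7: a_7 + q1*a_6 + q2*a_5 + q3*a_4 = 0, i.e. 561/671088640 + (-357/83886080)*q1 + (119/5242880)*q2 + (-17/131072)*q3 = 0.
Solving this linear system: q1 = 3/8, q2 = 5/128, q3 = 1/1024.
The numerator is Q*f truncated at degree 4: P0 = a_0 = 43/60; P1 = a_1 + q1*a_0 = 3/8; P2 = a_2 + q1*a_1 + q2*a_0 = 47/768; P3 = a_3 + q1*a_2 + q2*a_1 + q3*a_0 = 49/15360; P4 = a_4 + q1*a_3 + q2*a_2 + q3*a_1 = 17/655360.

The Pade approximant has numerator coefficients [43/60, 3/8, 47/768, 49/15360, 17/655360]; denominator coefficients [1, 3/8, 5/128, 1/1024].


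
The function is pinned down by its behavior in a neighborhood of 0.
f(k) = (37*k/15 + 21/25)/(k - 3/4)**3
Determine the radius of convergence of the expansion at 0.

Denominator factor (k - 3/4)^3: pole of order 3 at 3/4, modulus 3/4.
The radius of convergence is the smallest modulus among the singular points: 3/4.

The radius of convergence is 3/4.


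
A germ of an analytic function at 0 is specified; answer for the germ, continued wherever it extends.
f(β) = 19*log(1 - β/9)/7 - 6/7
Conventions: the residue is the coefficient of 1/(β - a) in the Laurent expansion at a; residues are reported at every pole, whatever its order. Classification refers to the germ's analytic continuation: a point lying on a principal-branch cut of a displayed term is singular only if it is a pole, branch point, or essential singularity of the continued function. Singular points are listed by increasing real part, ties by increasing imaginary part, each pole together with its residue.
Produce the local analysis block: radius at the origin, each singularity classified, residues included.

Radius of convergence at 0: 9.
At 9: a logarithmic branch point.

Branch term (19/7)*log(1 - β/(9)): its argument vanishes at β = 9, a logarithmic branch point, modulus 9.
The radius of convergence is the smallest modulus among the singular points: 9.


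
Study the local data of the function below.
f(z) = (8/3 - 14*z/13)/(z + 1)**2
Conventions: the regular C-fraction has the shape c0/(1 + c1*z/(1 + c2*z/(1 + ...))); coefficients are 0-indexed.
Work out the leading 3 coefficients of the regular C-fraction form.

The regular C-fraction coefficients are [8/3, 125/52, -5329/6500].

Taylor coefficients (expand at 0): a_0 = 8/3, a_1 = -250/39, a_2 = 132/13.
c0 = a_0 = 8/3. Peel one level at a time: if S = 1 + c*z/S' with S'(0) = 1, then c is the z-coefficient of S and S' = c*z/(S - 1).
S_1 = c0/f = 1 + (125/52)*z + (5329/2704)*z^2 + ...; c1 = 125/52.
S_2 = c1*z/(S_1 - 1) = 1 + (-5329/6500)*z + ...; c2 = -5329/6500.


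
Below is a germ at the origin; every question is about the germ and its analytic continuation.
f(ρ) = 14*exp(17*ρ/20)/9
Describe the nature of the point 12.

The point is a regular point.

There is no denominator, hence no pole anywhere.
The factor exp(17*ρ/20) is entire.
So the germ continues analytically to 12.


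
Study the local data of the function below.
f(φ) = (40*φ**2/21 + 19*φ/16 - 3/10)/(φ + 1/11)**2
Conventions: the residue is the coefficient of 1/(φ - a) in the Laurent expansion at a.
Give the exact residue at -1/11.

At the order-2 pole -1/11 set g(φ) = (φ - (-1/11))^2*f(φ) = 40*φ**2/21 + 19*φ/16 - 3/10.
Order-2 pole: residue = g'(a); g'(-1/11) = 3109/3696, so the residue is 3109/3696.

The residue is 3109/3696.


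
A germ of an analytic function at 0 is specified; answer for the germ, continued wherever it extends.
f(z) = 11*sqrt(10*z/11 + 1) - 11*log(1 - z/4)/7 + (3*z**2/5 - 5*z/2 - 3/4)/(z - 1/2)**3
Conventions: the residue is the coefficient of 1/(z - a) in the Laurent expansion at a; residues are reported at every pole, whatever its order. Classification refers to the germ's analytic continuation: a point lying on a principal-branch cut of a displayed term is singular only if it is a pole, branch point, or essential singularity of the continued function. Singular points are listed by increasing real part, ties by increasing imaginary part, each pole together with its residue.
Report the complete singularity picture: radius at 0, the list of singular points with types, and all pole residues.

Denominator factor (z - 1/2)^3: pole of order 3 at 1/2, modulus 1/2.
Branch term (-11/7)*log(1 - z/(4)): its argument vanishes at z = 4, a logarithmic branch point, modulus 4.
Branch term (11)*sqrt(1 - z/(-11/10)): its argument vanishes at z = -11/10, a square-root branch point, modulus 11/10.
The radius of convergence is the smallest modulus among the singular points: 1/2.
The branch terms are analytic at 1/2 and contribute nothing to the residue; only the rational part matters.
At the order-3 pole 1/2 set g(z) = (z - (1/2))^3*(rational part) = 3*z**2/5 - 5*z/2 - 3/4.
Order-3 pole: residue = g''(a)/2; g''(1/2) = 6/5, so the residue is 3/5.
List the singular points by increasing real part (a conjugate pair: the negative imaginary part first).

Radius of convergence at 0: 1/2.
At -11/10: an algebraic (square-root) branch point.
At 1/2: a pole of order 3; residue 3/5.
At 4: a logarithmic branch point.


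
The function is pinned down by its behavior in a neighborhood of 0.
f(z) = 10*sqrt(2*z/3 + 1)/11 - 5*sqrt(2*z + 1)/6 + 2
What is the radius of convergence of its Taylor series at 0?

Branch term (-5/6)*sqrt(1 - z/(-1/2)): its argument vanishes at z = -1/2, a square-root branch point, modulus 1/2.
Branch term (10/11)*sqrt(1 - z/(-3/2)): its argument vanishes at z = -3/2, a square-root branch point, modulus 3/2.
The radius of convergence is the smallest modulus among the singular points: 1/2.

The radius of convergence is 1/2.


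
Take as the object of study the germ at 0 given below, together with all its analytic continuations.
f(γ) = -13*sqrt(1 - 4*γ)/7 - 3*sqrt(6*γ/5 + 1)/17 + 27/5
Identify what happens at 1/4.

The point is an algebraic (square-root) branch point.

The term (-13/7)*sqrt(1 - γ/(1/4)) has argument 1 - 1/4/(1/4) = 0 at 1/4: a square-root (algebraic, two-sheeted) branch point; the remaining terms are analytic or single-valued there.


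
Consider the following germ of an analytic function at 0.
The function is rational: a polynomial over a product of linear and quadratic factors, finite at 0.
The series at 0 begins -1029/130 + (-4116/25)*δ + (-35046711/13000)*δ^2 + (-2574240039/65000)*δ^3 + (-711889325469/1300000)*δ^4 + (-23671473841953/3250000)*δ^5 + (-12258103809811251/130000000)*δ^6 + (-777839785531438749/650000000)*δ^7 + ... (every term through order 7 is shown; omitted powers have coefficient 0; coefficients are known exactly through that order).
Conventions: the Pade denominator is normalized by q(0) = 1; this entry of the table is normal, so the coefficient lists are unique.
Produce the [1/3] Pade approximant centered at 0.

The Pade approximant has numerator coefficients [-1029/130, 115248/30875]; denominator coefficients [1, -10104/475, 967659/9500, 1166991/9500].

Taylor coefficients needed (read off): a_0 = -1029/130, a_1 = -4116/25, a_2 = -35046711/13000, a_3 = -2574240039/65000, a_4 = -711889325469/1300000.
Write the denominator as Q(δ) = 1 + q1*δ + q2*δ^2 + q3*δ^3. Requiring Q*f - P = O(δ^5) with deg P <= 1 kills the coefficients of δ^2..δ^4 in Q*f:
  δ^2: a_2 + q1*a_1 + q2*a_0 = 0, i.e. -35046711/13000 + (-4116/25)*q1 + (-1029/130)*q2 = 0.
  δ^3: a_3 + q1*a_2 + q2*a_1 + q3*a_0 = 0, i.e. -2574240039/65000 + (-35046711/13000)*q1 + (-4116/25)*q2 + (-1029/130)*q3 = 0.
  δ^4: a_4 + q1*a_3 + q2*a_2 + q3*a_1 = 0, i.e. -711889325469/1300000 + (-2574240039/65000)*q1 + (-35046711/13000)*q2 + (-4116/25)*q3 = 0.
Solving this linear system: q1 = -10104/475, q2 = 967659/9500, q3 = 1166991/9500.
The numerator is Q*f truncated at degree 1: P0 = a_0 = -1029/130; P1 = a_1 + q1*a_0 = 115248/30875.


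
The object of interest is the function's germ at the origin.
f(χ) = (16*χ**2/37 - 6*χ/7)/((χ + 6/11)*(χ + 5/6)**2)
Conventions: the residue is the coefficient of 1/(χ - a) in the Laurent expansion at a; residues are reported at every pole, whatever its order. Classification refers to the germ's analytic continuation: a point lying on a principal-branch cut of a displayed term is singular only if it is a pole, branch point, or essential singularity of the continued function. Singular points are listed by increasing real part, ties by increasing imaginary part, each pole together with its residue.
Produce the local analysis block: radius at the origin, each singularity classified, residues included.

Radius of convergence at 0: 6/11.
At -5/6: a pole of order 2; residue -632192/93499.
At -6/11: a pole of order 1; residue 672624/93499.

Denominator factor (χ + 6/11): pole of order 1 at -6/11, modulus 6/11.
Denominator factor (χ + 5/6)^2: pole of order 2 at -5/6, modulus 5/6.
The radius of convergence is the smallest modulus among the singular points: 6/11.
At the order-2 pole -5/6 set g(χ) = (χ - (-5/6))^2*f(χ) = (16*χ**2/37 - 6*χ/7)/(χ + 6/11).
Order-2 pole: residue = g'(a); g'(-5/6) = -632192/93499, so the residue is -632192/93499.
At the order-1 pole -6/11 set g(χ) = (χ - (-6/11))*f(χ) = (16*χ**2/37 - 6*χ/7)/(χ + 5/6)**2.
Simple pole: residue = g(a) at a = -6/11, which is 672624/93499.
List the singular points by increasing real part (a conjugate pair: the negative imaginary part first).


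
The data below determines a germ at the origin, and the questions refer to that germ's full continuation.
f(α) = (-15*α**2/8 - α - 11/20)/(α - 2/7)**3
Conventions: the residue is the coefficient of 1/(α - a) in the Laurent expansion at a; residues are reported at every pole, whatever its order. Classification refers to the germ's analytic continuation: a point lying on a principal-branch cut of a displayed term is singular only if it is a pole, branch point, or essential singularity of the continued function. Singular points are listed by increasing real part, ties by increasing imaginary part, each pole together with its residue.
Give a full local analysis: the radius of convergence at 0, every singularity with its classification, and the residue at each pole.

Radius of convergence at 0: 2/7.
At 2/7: a pole of order 3; residue -15/8.

Denominator factor (α - 2/7)^3: pole of order 3 at 2/7, modulus 2/7.
The radius of convergence is the smallest modulus among the singular points: 2/7.
At the order-3 pole 2/7 set g(α) = (α - (2/7))^3*f(α) = -15*α**2/8 - α - 11/20.
Order-3 pole: residue = g''(a)/2; g''(2/7) = -15/4, so the residue is -15/8.


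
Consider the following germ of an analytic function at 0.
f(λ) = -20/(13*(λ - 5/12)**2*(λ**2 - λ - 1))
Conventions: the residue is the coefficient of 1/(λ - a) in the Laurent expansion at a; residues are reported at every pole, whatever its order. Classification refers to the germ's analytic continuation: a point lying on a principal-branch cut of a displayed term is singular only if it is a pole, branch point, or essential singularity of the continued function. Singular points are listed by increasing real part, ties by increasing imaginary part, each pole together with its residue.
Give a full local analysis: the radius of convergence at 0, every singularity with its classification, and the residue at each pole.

Radius of convergence at 0: 5/12.
At 1/2 - (1/2)*sqrt(5): a pole of order 1; residue 34560/416533 + (104256/416533)*sqrt(5).
At 5/12: a pole of order 2; residue -69120/416533.
At 1/2 + (1/2)*sqrt(5): a pole of order 1; residue 34560/416533 - (104256/416533)*sqrt(5).

Denominator factor (λ - 5/12)^2: pole of order 2 at 5/12, modulus 5/12.
Denominator factor (λ**2 - λ - 1): discriminant 5, real irrational roots 1/2 + (1/2)*sqrt(5) and 1/2 - (1/2)*sqrt(5); poles of order 1, moduli 1/2 + (1/2)*sqrt(5) and -1/2 + (1/2)*sqrt(5).
The radius of convergence is the smallest modulus among the singular points: 5/12.
The factor λ**2 - λ - 1 splits as (λ - a)(λ - a') with a = 1/2 - (1/2)*sqrt(5), a' = 1/2 + (1/2)*sqrt(5). At the order-1 pole a set g(λ) = (λ - a)*f(λ) = [-20/(13*(λ - 5/12)**2)] / (λ - a').
Simple pole: residue = g(a) at a = 1/2 - (1/2)*sqrt(5), which is 34560/416533 + (104256/416533)*sqrt(5).
At the order-2 pole 5/12 set g(λ) = (λ - (5/12))^2*f(λ) = -20/(13*(λ**2 - λ - 1)).
Order-2 pole: residue = g'(a); g'(5/12) = -69120/416533, so the residue is -69120/416533.
The factor λ**2 - λ - 1 splits as (λ - a)(λ - a') with a = 1/2 + (1/2)*sqrt(5), a' = 1/2 - (1/2)*sqrt(5). At the order-1 pole a set g(λ) = (λ - a)*f(λ) = [-20/(13*(λ - 5/12)**2)] / (λ - a').
Simple pole: residue = g(a) at a = 1/2 + (1/2)*sqrt(5), which is 34560/416533 - (104256/416533)*sqrt(5).
List the singular points by increasing real part (a conjugate pair: the negative imaginary part first).


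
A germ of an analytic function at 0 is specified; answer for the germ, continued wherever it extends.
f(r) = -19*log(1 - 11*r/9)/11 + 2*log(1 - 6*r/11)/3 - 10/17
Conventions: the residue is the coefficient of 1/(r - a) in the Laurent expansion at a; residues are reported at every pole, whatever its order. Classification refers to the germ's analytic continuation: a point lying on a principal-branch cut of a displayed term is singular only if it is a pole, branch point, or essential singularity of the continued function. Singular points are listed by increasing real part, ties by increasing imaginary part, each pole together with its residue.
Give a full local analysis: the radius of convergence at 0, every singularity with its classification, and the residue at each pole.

Branch term (2/3)*log(1 - r/(11/6)): its argument vanishes at r = 11/6, a logarithmic branch point, modulus 11/6.
Branch term (-19/11)*log(1 - r/(9/11)): its argument vanishes at r = 9/11, a logarithmic branch point, modulus 9/11.
The radius of convergence is the smallest modulus among the singular points: 9/11.
List the singular points by increasing real part (a conjugate pair: the negative imaginary part first).

Radius of convergence at 0: 9/11.
At 9/11: a logarithmic branch point.
At 11/6: a logarithmic branch point.


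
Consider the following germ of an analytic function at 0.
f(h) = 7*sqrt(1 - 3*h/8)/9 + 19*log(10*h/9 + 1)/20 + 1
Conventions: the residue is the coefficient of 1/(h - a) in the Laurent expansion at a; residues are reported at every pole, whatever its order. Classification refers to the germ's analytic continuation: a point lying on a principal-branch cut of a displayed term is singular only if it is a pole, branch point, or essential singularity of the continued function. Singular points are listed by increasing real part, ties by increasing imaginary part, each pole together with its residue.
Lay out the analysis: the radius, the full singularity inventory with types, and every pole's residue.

Radius of convergence at 0: 9/10.
At -9/10: a logarithmic branch point.
At 8/3: an algebraic (square-root) branch point.

Branch term (7/9)*sqrt(1 - h/(8/3)): its argument vanishes at h = 8/3, a square-root branch point, modulus 8/3.
Branch term (19/20)*log(1 - h/(-9/10)): its argument vanishes at h = -9/10, a logarithmic branch point, modulus 9/10.
The radius of convergence is the smallest modulus among the singular points: 9/10.
List the singular points by increasing real part (a conjugate pair: the negative imaginary part first).


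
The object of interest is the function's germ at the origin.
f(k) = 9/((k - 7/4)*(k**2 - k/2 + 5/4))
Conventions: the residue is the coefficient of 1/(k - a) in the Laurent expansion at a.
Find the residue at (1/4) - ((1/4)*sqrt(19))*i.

The factor k**2 - k/2 + 5/4 splits as (k - a)(k - a') with a = (1/4) - ((1/4)*sqrt(19))*i, a' = (1/4) + ((1/4)*sqrt(19))*i. At the order-1 pole a set g(k) = (k - a)*f(k) = [9/(k - 7/4)] / (k - a').
Simple pole: residue = g(a) at a = (1/4) - ((1/4)*sqrt(19))*i, which is (-72/55) - ((432/1045)*sqrt(19))*i.

The residue is (-72/55) - ((432/1045)*sqrt(19))*i.


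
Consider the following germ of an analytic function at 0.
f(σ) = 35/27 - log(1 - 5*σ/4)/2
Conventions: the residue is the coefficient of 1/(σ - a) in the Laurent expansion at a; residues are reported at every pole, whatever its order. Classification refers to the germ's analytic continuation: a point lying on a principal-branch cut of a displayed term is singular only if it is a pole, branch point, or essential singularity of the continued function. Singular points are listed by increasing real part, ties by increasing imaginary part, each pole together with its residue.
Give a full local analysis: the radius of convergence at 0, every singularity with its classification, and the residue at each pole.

Radius of convergence at 0: 4/5.
At 4/5: a logarithmic branch point.

Branch term (-1/2)*log(1 - σ/(4/5)): its argument vanishes at σ = 4/5, a logarithmic branch point, modulus 4/5.
The radius of convergence is the smallest modulus among the singular points: 4/5.


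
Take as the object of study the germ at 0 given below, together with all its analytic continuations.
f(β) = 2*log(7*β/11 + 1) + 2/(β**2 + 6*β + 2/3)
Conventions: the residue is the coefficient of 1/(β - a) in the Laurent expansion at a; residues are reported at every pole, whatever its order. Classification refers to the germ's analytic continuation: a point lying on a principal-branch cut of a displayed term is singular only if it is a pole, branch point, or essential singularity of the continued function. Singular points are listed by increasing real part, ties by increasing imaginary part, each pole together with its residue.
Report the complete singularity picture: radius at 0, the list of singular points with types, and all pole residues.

Denominator factor (β**2 + 6*β + 2/3): discriminant 100/3, real irrational roots -3 + (5/3)*sqrt(3) and -3 - (5/3)*sqrt(3); poles of order 1, moduli 3 - (5/3)*sqrt(3) and 3 + (5/3)*sqrt(3).
Branch term (2)*log(1 - β/(-11/7)): its argument vanishes at β = -11/7, a logarithmic branch point, modulus 11/7.
The radius of convergence is the smallest modulus among the singular points: 3 - (5/3)*sqrt(3).
The branch term is analytic at -3 - (5/3)*sqrt(3) and contributes nothing to the residue; only the rational part matters.
The factor β**2 + 6*β + 2/3 splits as (β - a)(β - a') with a = -3 - (5/3)*sqrt(3), a' = -3 + (5/3)*sqrt(3). At the order-1 pole a set g(β) = (β - a)*(rational part) = [2] / (β - a').
Simple pole: residue = g(a) at a = -3 - (5/3)*sqrt(3), which is -(1/5)*sqrt(3).
The branch term is analytic at -3 + (5/3)*sqrt(3) and contributes nothing to the residue; only the rational part matters.
The factor β**2 + 6*β + 2/3 splits as (β - a)(β - a') with a = -3 + (5/3)*sqrt(3), a' = -3 - (5/3)*sqrt(3). At the order-1 pole a set g(β) = (β - a)*(rational part) = [2] / (β - a').
Simple pole: residue = g(a) at a = -3 + (5/3)*sqrt(3), which is (1/5)*sqrt(3).
List the singular points by increasing real part (a conjugate pair: the negative imaginary part first).

Radius of convergence at 0: 3 - (5/3)*sqrt(3).
At -3 - (5/3)*sqrt(3): a pole of order 1; residue -(1/5)*sqrt(3).
At -11/7: a logarithmic branch point.
At -3 + (5/3)*sqrt(3): a pole of order 1; residue (1/5)*sqrt(3).


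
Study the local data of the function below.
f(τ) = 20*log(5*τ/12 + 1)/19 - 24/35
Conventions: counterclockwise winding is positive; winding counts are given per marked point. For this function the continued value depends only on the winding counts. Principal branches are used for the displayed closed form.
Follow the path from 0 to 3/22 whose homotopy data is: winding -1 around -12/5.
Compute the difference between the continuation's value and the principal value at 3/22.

Continued minus principal equals -(40/19)*pi*i.

The rational part is single-valued and drops out of the difference; each branch term changes only by its own monodromy.
(20/19)*log(1 - τ/(-12/5)): each positive loop around -12/5 adds 2*pi*i to the log, so winding -1 contributes (20/19)*(-1)*2*pi*i = -(40/19)*pi*i.
Summing the contributions at τ = 3/22 gives -(40/19)*pi*i.


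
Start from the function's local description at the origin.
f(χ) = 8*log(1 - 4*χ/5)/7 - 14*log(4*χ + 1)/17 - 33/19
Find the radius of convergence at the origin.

The radius of convergence is 1/4.

Branch term (8/7)*log(1 - χ/(5/4)): its argument vanishes at χ = 5/4, a logarithmic branch point, modulus 5/4.
Branch term (-14/17)*log(1 - χ/(-1/4)): its argument vanishes at χ = -1/4, a logarithmic branch point, modulus 1/4.
The radius of convergence is the smallest modulus among the singular points: 1/4.


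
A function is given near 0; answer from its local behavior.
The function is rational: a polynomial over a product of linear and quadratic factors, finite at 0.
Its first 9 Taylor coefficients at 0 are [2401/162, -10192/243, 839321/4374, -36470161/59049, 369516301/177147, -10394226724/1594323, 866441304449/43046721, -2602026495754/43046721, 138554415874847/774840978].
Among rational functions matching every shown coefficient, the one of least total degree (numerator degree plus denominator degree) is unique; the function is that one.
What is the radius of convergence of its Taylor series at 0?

The radius of convergence is -1/3 + (1/21)*sqrt(238).

No rational of total degree below 7 reproduces all 9 coefficients; solving the [1/6] Pade equations on them gives f(n) = (-15*n/7 - 7/6)/(n**2 - 2*n/3 - 3/7)**3, whose expansion matches every shown term.
Denominator factor (n**2 - 2*n/3 - 3/7)^3: discriminant 136/63, real irrational roots 1/3 + (1/21)*sqrt(238) and 1/3 - (1/21)*sqrt(238); poles of order 3, moduli 1/3 + (1/21)*sqrt(238) and -1/3 + (1/21)*sqrt(238).
The radius of convergence is the smallest modulus among the singular points: -1/3 + (1/21)*sqrt(238).


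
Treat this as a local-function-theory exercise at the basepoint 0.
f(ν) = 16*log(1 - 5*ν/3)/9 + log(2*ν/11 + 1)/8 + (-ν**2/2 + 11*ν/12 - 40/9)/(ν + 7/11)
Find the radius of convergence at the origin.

The radius of convergence is 3/5.

Denominator factor (ν + 7/11): pole of order 1 at -7/11, modulus 7/11.
Branch term (1/8)*log(1 - ν/(-11/2)): its argument vanishes at ν = -11/2, a logarithmic branch point, modulus 11/2.
Branch term (16/9)*log(1 - ν/(3/5)): its argument vanishes at ν = 3/5, a logarithmic branch point, modulus 3/5.
The radius of convergence is the smallest modulus among the singular points: 3/5.


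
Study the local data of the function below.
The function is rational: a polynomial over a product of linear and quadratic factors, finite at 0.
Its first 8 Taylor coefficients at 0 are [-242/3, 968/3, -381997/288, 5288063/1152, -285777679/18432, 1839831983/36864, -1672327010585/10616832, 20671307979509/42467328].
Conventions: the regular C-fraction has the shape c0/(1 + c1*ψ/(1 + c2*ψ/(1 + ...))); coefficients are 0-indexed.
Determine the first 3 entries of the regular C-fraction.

Taylor coefficients (read off): a_0 = -242/3, a_1 = 968/3, a_2 = -381997/288.
c0 = a_0 = -242/3. Peel one level at a time: if S = 1 + c*ψ/S' with S'(0) = 1, then c is the ψ-coefficient of S and S' = c*ψ/(S - 1).
S_1 = c0/f = 1 + (4)*ψ + (-85/192)*ψ^2 + ...; c1 = 4.
S_2 = c1*ψ/(S_1 - 1) = 1 + (85/768)*ψ + ...; c2 = 85/768.

The regular C-fraction coefficients are [-242/3, 4, 85/768].


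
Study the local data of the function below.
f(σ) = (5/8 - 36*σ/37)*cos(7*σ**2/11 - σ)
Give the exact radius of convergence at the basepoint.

The radius of convergence is infinite.

The factor cos(7*σ**2/11 - σ) is entire and contributes no finite singular point.
The polynomial part has no poles.
No finite singular points: the Taylor series at 0 converges everywhere.


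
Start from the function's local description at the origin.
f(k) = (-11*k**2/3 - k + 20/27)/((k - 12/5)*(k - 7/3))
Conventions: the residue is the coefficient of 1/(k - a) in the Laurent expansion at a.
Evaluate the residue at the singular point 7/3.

At the order-1 pole 7/3 set g(k) = (k - (7/3))*f(k) = (-11*k**2/3 - k + 20/27)/(k - 12/5).
Simple pole: residue = g(a) at a = 7/3, which is 970/3.

The residue is 970/3.


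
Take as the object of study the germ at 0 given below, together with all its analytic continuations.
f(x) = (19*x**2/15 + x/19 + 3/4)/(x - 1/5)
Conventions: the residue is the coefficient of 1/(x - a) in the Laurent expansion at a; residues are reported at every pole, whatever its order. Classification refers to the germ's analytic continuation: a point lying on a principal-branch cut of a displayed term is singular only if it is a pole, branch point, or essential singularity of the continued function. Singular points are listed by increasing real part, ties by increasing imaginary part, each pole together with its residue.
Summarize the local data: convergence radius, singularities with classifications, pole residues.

Radius of convergence at 0: 1/5.
At 1/5: a pole of order 1; residue 23119/28500.

Denominator factor (x - 1/5): pole of order 1 at 1/5, modulus 1/5.
The radius of convergence is the smallest modulus among the singular points: 1/5.
At the order-1 pole 1/5 set g(x) = (x - (1/5))*f(x) = 19*x**2/15 + x/19 + 3/4.
Simple pole: residue = g(a) at a = 1/5, which is 23119/28500.


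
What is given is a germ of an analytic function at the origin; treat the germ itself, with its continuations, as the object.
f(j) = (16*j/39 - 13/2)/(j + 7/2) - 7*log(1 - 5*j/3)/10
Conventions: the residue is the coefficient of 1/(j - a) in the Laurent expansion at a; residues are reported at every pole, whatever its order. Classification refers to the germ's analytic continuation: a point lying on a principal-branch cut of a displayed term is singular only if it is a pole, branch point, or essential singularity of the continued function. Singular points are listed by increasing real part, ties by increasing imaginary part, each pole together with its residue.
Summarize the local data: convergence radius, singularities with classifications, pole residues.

Denominator factor (j + 7/2): pole of order 1 at -7/2, modulus 7/2.
Branch term (-7/10)*log(1 - j/(3/5)): its argument vanishes at j = 3/5, a logarithmic branch point, modulus 3/5.
The radius of convergence is the smallest modulus among the singular points: 3/5.
The branch term is analytic at -7/2 and contributes nothing to the residue; only the rational part matters.
At the order-1 pole -7/2 set g(j) = (j - (-7/2))*(rational part) = 16*j/39 - 13/2.
Simple pole: residue = g(a) at a = -7/2, which is -619/78.
List the singular points by increasing real part (a conjugate pair: the negative imaginary part first).

Radius of convergence at 0: 3/5.
At -7/2: a pole of order 1; residue -619/78.
At 3/5: a logarithmic branch point.


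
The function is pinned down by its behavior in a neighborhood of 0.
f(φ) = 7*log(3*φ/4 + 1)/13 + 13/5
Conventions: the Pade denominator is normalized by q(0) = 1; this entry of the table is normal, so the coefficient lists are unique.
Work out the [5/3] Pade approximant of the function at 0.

Taylor coefficients needed (expand at 0): a_0 = 13/5, a_1 = 21/52, a_2 = -63/416, a_3 = 63/832, a_4 = -567/13312, a_5 = 1701/66560, a_6 = -1701/106496, a_7 = 2187/212992, a_8 = -45927/6815744.
Write the denominator as Q(φ) = 1 + q1*φ + q2*φ^2 + q3*φ^3. Requiring Q*f - P = O(φ^9) with deg P <= 5 kills the coefficients of φ^6..φ^8 in Q*f:
  φ^6: a_6 + q1*a_5 + q2*a_4 + q3*a_3 = 0, i.e. -1701/106496 + (1701/66560)*q1 + (-567/13312)*q2 + (63/832)*q3 = 0.
  φ^7: a_7 + q1*a_6 + q2*a_5 + q3*a_4 = 0, i.e. 2187/212992 + (-1701/106496)*q1 + (1701/66560)*q2 + (-567/13312)*q3 = 0.
  φ^8: a_8 + q1*a_7 + q2*a_6 + q3*a_5 = 0, i.e. -45927/6815744 + (2187/212992)*q1 + (-1701/106496)*q2 + (1701/66560)*q3 = 0.
Solving this linear system: q1 = 45/32, q2 = 135/224, q3 = 135/1792.
The numerator is Q*f truncated at degree 5: P0 = a_0 = 13/5; P1 = a_1 + q1*a_0 = 1689/416; P2 = a_2 + q1*a_1 + q2*a_0 = 23103/11648; P3 = a_3 + q1*a_2 + q2*a_1 + q3*a_0 = 28143/93184; P4 = a_4 + q1*a_3 + q2*a_2 + q3*a_1 = 81/26624; P5 = a_5 + q1*a_4 + q2*a_3 + q3*a_2 = -243/2129920.

The Pade approximant has numerator coefficients [13/5, 1689/416, 23103/11648, 28143/93184, 81/26624, -243/2129920]; denominator coefficients [1, 45/32, 135/224, 135/1792].


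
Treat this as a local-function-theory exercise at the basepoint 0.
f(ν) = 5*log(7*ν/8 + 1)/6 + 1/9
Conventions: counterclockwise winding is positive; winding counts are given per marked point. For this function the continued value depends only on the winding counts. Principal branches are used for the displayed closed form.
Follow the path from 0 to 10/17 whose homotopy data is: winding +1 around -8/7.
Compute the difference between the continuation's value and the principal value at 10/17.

The rational part is single-valued and drops out of the difference; each branch term changes only by its own monodromy.
(5/6)*log(1 - ν/(-8/7)): each positive loop around -8/7 adds 2*pi*i to the log, so winding +1 contributes (5/6)*(1)*2*pi*i = (5/3)*pi*i.
Summing the contributions at ν = 10/17 gives (5/3)*pi*i.

Continued minus principal equals (5/3)*pi*i.


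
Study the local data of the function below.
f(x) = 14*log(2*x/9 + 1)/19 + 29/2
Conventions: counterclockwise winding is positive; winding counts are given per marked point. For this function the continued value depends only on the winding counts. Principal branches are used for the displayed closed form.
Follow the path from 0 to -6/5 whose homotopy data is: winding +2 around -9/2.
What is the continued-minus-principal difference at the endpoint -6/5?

The rational part is single-valued and drops out of the difference; each branch term changes only by its own monodromy.
(14/19)*log(1 - x/(-9/2)): each positive loop around -9/2 adds 2*pi*i to the log, so winding +2 contributes (14/19)*(2)*2*pi*i = (56/19)*pi*i.
Summing the contributions at x = -6/5 gives (56/19)*pi*i.

Continued minus principal equals (56/19)*pi*i.


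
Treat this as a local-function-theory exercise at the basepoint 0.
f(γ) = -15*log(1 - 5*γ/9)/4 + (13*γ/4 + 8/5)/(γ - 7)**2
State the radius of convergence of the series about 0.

The radius of convergence is 9/5.

Denominator factor (γ - 7)^2: pole of order 2 at 7, modulus 7.
Branch term (-15/4)*log(1 - γ/(9/5)): its argument vanishes at γ = 9/5, a logarithmic branch point, modulus 9/5.
The radius of convergence is the smallest modulus among the singular points: 9/5.


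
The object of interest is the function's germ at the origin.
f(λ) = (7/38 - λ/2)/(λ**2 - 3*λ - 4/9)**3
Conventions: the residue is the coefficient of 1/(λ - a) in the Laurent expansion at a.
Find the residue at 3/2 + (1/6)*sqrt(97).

The factor λ**2 - 3*λ - 4/9 splits as (λ - a)(λ - a') with a = 3/2 + (1/6)*sqrt(97), a' = 3/2 - (1/6)*sqrt(97). At the order-3 pole a set g(λ) = (λ - a)^3*f(λ) = [7/38 - λ/2] / (λ - a')^3.
Order-3 pole: residue = g''(a)/2; g''(3/2 + (1/6)*sqrt(97)) = -(31347/17340787)*sqrt(97), so the residue is -(31347/34681574)*sqrt(97).

The residue is -(31347/34681574)*sqrt(97).


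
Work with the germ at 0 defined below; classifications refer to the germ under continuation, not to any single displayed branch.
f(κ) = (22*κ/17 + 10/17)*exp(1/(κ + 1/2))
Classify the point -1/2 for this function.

The point is an essential singularity.

The exponent 1/(κ - (-1/2)) has a pole at -1/2, so exp(1/(κ - (-1/2))) takes every nonzero value near it: an essential singularity (not a pole of any order).


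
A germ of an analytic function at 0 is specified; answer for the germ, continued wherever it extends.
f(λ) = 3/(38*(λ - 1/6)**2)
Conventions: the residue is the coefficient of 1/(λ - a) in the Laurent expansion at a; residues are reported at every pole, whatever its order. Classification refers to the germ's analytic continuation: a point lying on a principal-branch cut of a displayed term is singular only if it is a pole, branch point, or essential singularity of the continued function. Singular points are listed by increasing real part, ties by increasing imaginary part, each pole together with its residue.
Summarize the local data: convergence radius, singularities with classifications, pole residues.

Denominator factor (λ - 1/6)^2: pole of order 2 at 1/6, modulus 1/6.
The radius of convergence is the smallest modulus among the singular points: 1/6.
At the order-2 pole 1/6 set g(λ) = (λ - (1/6))^2*f(λ) = 3/38.
Order-2 pole: residue = g'(a); g'(1/6) = 0, so the residue is 0.

Radius of convergence at 0: 1/6.
At 1/6: a pole of order 2; residue 0.


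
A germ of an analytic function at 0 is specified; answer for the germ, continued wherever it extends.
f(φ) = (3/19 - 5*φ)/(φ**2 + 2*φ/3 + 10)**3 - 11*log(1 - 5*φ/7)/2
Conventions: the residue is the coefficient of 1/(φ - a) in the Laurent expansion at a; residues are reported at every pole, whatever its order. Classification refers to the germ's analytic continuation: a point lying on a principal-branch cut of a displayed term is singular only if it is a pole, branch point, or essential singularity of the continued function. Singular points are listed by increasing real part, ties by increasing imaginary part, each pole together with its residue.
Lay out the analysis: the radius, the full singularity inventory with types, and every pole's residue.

Radius of convergence at 0: 7/5.
At (-1/3) - ((1/3)*sqrt(89))*i: a pole of order 3; residue ((3159/26788822)*sqrt(89))*i.
At (-1/3) + ((1/3)*sqrt(89))*i: a pole of order 3; residue -((3159/26788822)*sqrt(89))*i.
At 7/5: a logarithmic branch point.

Denominator factor (φ**2 + 2*φ/3 + 10)^3: discriminant -356/9, complex-conjugate roots (-1/3) + ((1/3)*sqrt(89))*i and (-1/3) - ((1/3)*sqrt(89))*i; poles of order 3, moduli sqrt(10) and sqrt(10).
Branch term (-11/2)*log(1 - φ/(7/5)): its argument vanishes at φ = 7/5, a logarithmic branch point, modulus 7/5.
The radius of convergence is the smallest modulus among the singular points: 7/5.
The branch term is analytic at (-1/3) - ((1/3)*sqrt(89))*i and contributes nothing to the residue; only the rational part matters.
The factor φ**2 + 2*φ/3 + 10 splits as (φ - a)(φ - a') with a = (-1/3) - ((1/3)*sqrt(89))*i, a' = (-1/3) + ((1/3)*sqrt(89))*i. At the order-3 pole a set g(φ) = (φ - a)^3*(rational part) = [3/19 - 5*φ] / (φ - a')^3.
Order-3 pole: residue = g''(a)/2; g''((-1/3) - ((1/3)*sqrt(89))*i) = ((3159/13394411)*sqrt(89))*i, so the residue is ((3159/26788822)*sqrt(89))*i.
The branch term is analytic at (-1/3) + ((1/3)*sqrt(89))*i and contributes nothing to the residue; only the rational part matters.
The factor φ**2 + 2*φ/3 + 10 splits as (φ - a)(φ - a') with a = (-1/3) + ((1/3)*sqrt(89))*i, a' = (-1/3) - ((1/3)*sqrt(89))*i. At the order-3 pole a set g(φ) = (φ - a)^3*(rational part) = [3/19 - 5*φ] / (φ - a')^3.
Order-3 pole: residue = g''(a)/2; g''((-1/3) + ((1/3)*sqrt(89))*i) = -((3159/13394411)*sqrt(89))*i, so the residue is -((3159/26788822)*sqrt(89))*i.
List the singular points by increasing real part (a conjugate pair: the negative imaginary part first).


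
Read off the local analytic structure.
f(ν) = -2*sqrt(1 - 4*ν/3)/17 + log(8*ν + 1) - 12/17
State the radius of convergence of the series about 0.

Branch term (1)*log(1 - ν/(-1/8)): its argument vanishes at ν = -1/8, a logarithmic branch point, modulus 1/8.
Branch term (-2/17)*sqrt(1 - ν/(3/4)): its argument vanishes at ν = 3/4, a square-root branch point, modulus 3/4.
The radius of convergence is the smallest modulus among the singular points: 1/8.

The radius of convergence is 1/8.


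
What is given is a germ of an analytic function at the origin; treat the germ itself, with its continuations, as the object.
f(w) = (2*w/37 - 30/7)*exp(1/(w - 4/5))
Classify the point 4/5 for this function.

The exponent 1/(w - (4/5)) has a pole at 4/5, so exp(1/(w - (4/5))) takes every nonzero value near it: an essential singularity (not a pole of any order).

The point is an essential singularity.


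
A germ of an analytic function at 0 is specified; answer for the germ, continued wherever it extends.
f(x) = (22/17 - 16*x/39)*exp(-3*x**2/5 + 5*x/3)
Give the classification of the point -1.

The point is a regular point.

There is no denominator, hence no pole anywhere.
The factor exp(-3*x**2/5 + 5*x/3) is entire.
So the germ continues analytically to -1.


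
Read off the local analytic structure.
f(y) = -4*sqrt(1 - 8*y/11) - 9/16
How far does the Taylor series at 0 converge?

The radius of convergence is 11/8.

Branch term (-4)*sqrt(1 - y/(11/8)): its argument vanishes at y = 11/8, a square-root branch point, modulus 11/8.
The radius of convergence is the smallest modulus among the singular points: 11/8.


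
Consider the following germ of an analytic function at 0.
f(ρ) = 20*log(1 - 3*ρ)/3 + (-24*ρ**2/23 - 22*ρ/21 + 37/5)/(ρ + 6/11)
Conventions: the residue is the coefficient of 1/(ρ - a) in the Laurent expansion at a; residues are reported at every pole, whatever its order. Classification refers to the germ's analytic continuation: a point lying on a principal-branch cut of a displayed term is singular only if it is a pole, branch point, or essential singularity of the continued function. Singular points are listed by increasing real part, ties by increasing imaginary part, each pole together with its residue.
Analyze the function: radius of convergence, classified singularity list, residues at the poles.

Radius of convergence at 0: 1/3.
At -6/11: a pole of order 1; residue 746217/97405.
At 1/3: a logarithmic branch point.

Denominator factor (ρ + 6/11): pole of order 1 at -6/11, modulus 6/11.
Branch term (20/3)*log(1 - ρ/(1/3)): its argument vanishes at ρ = 1/3, a logarithmic branch point, modulus 1/3.
The radius of convergence is the smallest modulus among the singular points: 1/3.
The branch term is analytic at -6/11 and contributes nothing to the residue; only the rational part matters.
At the order-1 pole -6/11 set g(ρ) = (ρ - (-6/11))*(rational part) = -24*ρ**2/23 - 22*ρ/21 + 37/5.
Simple pole: residue = g(a) at a = -6/11, which is 746217/97405.
List the singular points by increasing real part (a conjugate pair: the negative imaginary part first).


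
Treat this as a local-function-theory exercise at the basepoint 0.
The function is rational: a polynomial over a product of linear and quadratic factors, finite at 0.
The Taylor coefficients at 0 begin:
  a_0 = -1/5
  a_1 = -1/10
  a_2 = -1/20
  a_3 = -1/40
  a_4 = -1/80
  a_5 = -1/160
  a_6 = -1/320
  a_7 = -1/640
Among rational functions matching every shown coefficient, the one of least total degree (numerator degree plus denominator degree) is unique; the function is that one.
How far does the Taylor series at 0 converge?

The radius of convergence is 2.

No rational of total degree below 1 reproduces all 8 coefficients; solving the [0/1] Pade equations on them gives f(γ) = 2/(5*(γ - 2)), whose expansion matches every shown term.
Denominator factor (γ - 2): pole of order 1 at 2, modulus 2.
The radius of convergence is the smallest modulus among the singular points: 2.
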